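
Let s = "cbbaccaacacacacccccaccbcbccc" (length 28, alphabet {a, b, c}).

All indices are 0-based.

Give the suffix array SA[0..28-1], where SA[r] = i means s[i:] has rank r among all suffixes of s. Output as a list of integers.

[6, 7, 9, 11, 3, 19, 13, 2, 1, 22, 24, 27, 5, 8, 10, 18, 12, 0, 21, 23, 26, 4, 17, 20, 25, 16, 15, 14]

rank | idx | suffix
   0 |   6 | aacacacacccccaccbcbccc
   1 |   7 | acacacacccccaccbcbccc
   2 |   9 | acacacccccaccbcbccc
   3 |  11 | acacccccaccbcbccc
   4 |   3 | accaacacacacccccaccbcbccc
   5 |  19 | accbcbccc
   6 |  13 | acccccaccbcbccc
   7 |   2 | baccaacacacacccccaccbcbccc
   8 |   1 | bbaccaacacacacccccaccbcbccc
   9 |  22 | bcbccc
  10 |  24 | bccc
  11 |  27 | c
  12 |   5 | caacacacacccccaccbcbccc
  13 |   8 | cacacacccccaccbcbccc
  14 |  10 | cacacccccaccbcbccc
  15 |  18 | caccbcbccc
  16 |  12 | cacccccaccbcbccc
  17 |   0 | cbbaccaacacacacccccaccbcbccc
  18 |  21 | cbcbccc
  19 |  23 | cbccc
  20 |  26 | cc
  21 |   4 | ccaacacacacccccaccbcbccc
  22 |  17 | ccaccbcbccc
  23 |  20 | ccbcbccc
  24 |  25 | ccc
  25 |  16 | cccaccbcbccc
  26 |  15 | ccccaccbcbccc
  27 |  14 | cccccaccbcbccc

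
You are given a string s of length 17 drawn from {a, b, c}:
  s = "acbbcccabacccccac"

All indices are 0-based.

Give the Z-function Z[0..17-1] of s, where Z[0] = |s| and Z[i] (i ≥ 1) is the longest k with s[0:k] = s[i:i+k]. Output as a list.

[17, 0, 0, 0, 0, 0, 0, 1, 0, 2, 0, 0, 0, 0, 0, 2, 0]

Z[0]=17
i=1: i≥r, start 0; Z[1]=0
i=2: i≥r, start 0; Z[2]=0
i=3: i≥r, start 0; Z[3]=0
i=4: i≥r, start 0; Z[4]=0
i=5: i≥r, start 0; Z[5]=0
i=6: i≥r, start 0; Z[6]=0
i=7: i≥r, start 0; Z[7]=1 grow→box=[7,8)
i=8: i≥r, start 0; Z[8]=0
i=9: i≥r, start 0; Z[9]=2 grow→box=[9,11)
i=10: min(r-i=1, Z[1]=0)=0; Z[10]=0
i=11: i≥r, start 0; Z[11]=0
i=12: i≥r, start 0; Z[12]=0
i=13: i≥r, start 0; Z[13]=0
i=14: i≥r, start 0; Z[14]=0
i=15: i≥r, start 0; Z[15]=2 grow→box=[15,17)
i=16: min(r-i=1, Z[1]=0)=0; Z[16]=0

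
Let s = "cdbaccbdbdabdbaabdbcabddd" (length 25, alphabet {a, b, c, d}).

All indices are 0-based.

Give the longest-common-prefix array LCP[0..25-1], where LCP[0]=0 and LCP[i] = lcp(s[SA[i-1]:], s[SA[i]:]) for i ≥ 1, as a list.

[0, 1, 4, 3, 1, 0, 2, 1, 1, 2, 3, 3, 2, 0, 1, 1, 1, 0, 1, 1, 3, 2, 2, 1, 2]

rank→(start, suffix):
  0 → (14, 'aabdbcabddd')
  1 → (10, 'abdbaabdbcabddd')
  2 → (15, 'abdbcabddd')
  3 → (20, 'abddd')
  4 → (3, 'accbdbdabdbaabdbcabddd')
  5 → (13, 'baabdbcabddd')
  6 → (2, 'baccbdbdabdbaabdbcabddd')
  7 → (18, 'bcabddd')
  8 → (8, 'bdabdbaabdbcabddd')
  9 → (11, 'bdbaabdbcabddd')
  10 → (16, 'bdbcabddd')
  11 → (6, 'bdbdabdbaabdbcabddd')
  12 → (21, 'bddd')
  13 → (19, 'cabddd')
  14 → (5, 'cbdbdabdbaabdbcabddd')
  15 → (4, 'ccbdbdabdbaabdbcabddd')
  16 → (0, 'cdbaccbdbdabdbaabdbcabddd')
  17 → (24, 'd')
  18 → (9, 'dabdbaabdbcabddd')
  19 → (12, 'dbaabdbcabddd')
  20 → (1, 'dbaccbdbdabdbaabdbcabddd')
  21 → (17, 'dbcabddd')
  22 → (7, 'dbdabdbaabdbcabddd')
  23 → (23, 'dd')
  24 → (22, 'ddd')

SA = [14, 10, 15, 20, 3, 13, 2, 18, 8, 11, 16, 6, 21, 19, 5, 4, 0, 24, 9, 12, 1, 17, 7, 23, 22]
i: (SA[i-1],SA[i]) lcp shared
  1: (14,10) 1 'a'
  2: (10,15) 4 'abdb'
  3: (15,20) 3 'abd'
  4: (20,3) 1 'a'
  5: (3,13) 0 ''
  6: (13,2) 2 'ba'
  7: (2,18) 1 'b'
  8: (18,8) 1 'b'
  9: (8,11) 2 'bd'
  10: (11,16) 3 'bdb'
  11: (16,6) 3 'bdb'
  12: (6,21) 2 'bd'
  13: (21,19) 0 ''
  14: (19,5) 1 'c'
  15: (5,4) 1 'c'
  16: (4,0) 1 'c'
  17: (0,24) 0 ''
  18: (24,9) 1 'd'
  19: (9,12) 1 'd'
  20: (12,1) 3 'dba'
  21: (1,17) 2 'db'
  22: (17,7) 2 'db'
  23: (7,23) 1 'd'
  24: (23,22) 2 'dd'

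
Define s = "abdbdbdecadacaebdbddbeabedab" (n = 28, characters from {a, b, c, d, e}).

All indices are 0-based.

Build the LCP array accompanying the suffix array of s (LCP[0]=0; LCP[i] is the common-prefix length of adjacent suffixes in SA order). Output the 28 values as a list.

[0, 2, 2, 1, 1, 1, 0, 1, 4, 4, 2, 2, 1, 2, 0, 2, 0, 2, 1, 3, 3, 2, 1, 1, 0, 1, 1, 1]

rank | idx | suffix
   0 |  26 | ab
   1 |   0 | abdbdbdecadacaebdbddbeabedab
   2 |  22 | abedab
   3 |  11 | acaebdbddbeabedab
   4 |   9 | adacaebdbddbeabedab
   5 |  13 | aebdbddbeabedab
   6 |  27 | b
   7 |   1 | bdbdbdecadacaebdbddbeabedab
   8 |  15 | bdbddbeabedab
   9 |   3 | bdbdecadacaebdbddbeabedab
  10 |  17 | bddbeabedab
  11 |   5 | bdecadacaebdbddbeabedab
  12 |  20 | beabedab
  13 |  23 | bedab
  14 |   8 | cadacaebdbddbeabedab
  15 |  12 | caebdbddbeabedab
  16 |  25 | dab
  17 |  10 | dacaebdbddbeabedab
  18 |   2 | dbdbdecadacaebdbddbeabedab
  19 |  16 | dbddbeabedab
  20 |   4 | dbdecadacaebdbddbeabedab
  21 |  19 | dbeabedab
  22 |  18 | ddbeabedab
  23 |   6 | decadacaebdbddbeabedab
  24 |  21 | eabedab
  25 |  14 | ebdbddbeabedab
  26 |   7 | ecadacaebdbddbeabedab
  27 |  24 | edab

SA = [26, 0, 22, 11, 9, 13, 27, 1, 15, 3, 17, 5, 20, 23, 8, 12, 25, 10, 2, 16, 4, 19, 18, 6, 21, 14, 7, 24]
rank  pair      lcp
   1  s[26:],s[0:]  2  'ab'
   2  s[0:],s[22:]  2  'ab'
   3  s[22:],s[11:]  1  'a'
   4  s[11:],s[9:]  1  'a'
   5  s[9:],s[13:]  1  'a'
   6  s[13:],s[27:]  0  ''
   7  s[27:],s[1:]  1  'b'
   8  s[1:],s[15:]  4  'bdbd'
   9  s[15:],s[3:]  4  'bdbd'
  10  s[3:],s[17:]  2  'bd'
  11  s[17:],s[5:]  2  'bd'
  12  s[5:],s[20:]  1  'b'
  13  s[20:],s[23:]  2  'be'
  14  s[23:],s[8:]  0  ''
  15  s[8:],s[12:]  2  'ca'
  16  s[12:],s[25:]  0  ''
  17  s[25:],s[10:]  2  'da'
  18  s[10:],s[2:]  1  'd'
  19  s[2:],s[16:]  3  'dbd'
  20  s[16:],s[4:]  3  'dbd'
  21  s[4:],s[19:]  2  'db'
  22  s[19:],s[18:]  1  'd'
  23  s[18:],s[6:]  1  'd'
  24  s[6:],s[21:]  0  ''
  25  s[21:],s[14:]  1  'e'
  26  s[14:],s[7:]  1  'e'
  27  s[7:],s[24:]  1  'e'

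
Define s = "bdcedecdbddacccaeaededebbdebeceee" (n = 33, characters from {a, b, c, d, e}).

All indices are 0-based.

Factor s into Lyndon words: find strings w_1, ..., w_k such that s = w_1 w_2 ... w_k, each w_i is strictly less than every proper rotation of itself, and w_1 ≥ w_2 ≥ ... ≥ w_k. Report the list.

emit factor 1: 'bdcedecdbdd' (i=0, period=11)
emit factor 2: 'acccaeaededebbdebeceee' (i=11, period=22)

["bdcedecdbdd", "acccaeaededebbdebeceee"]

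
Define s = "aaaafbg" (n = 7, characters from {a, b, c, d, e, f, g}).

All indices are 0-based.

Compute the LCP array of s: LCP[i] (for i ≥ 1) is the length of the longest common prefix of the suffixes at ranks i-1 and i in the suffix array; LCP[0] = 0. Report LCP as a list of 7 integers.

[0, 3, 2, 1, 0, 0, 0]

sorted suffixes:
  #0 SA[0]=0  'aaaafbg'
  #1 SA[1]=1  'aaafbg'
  #2 SA[2]=2  'aafbg'
  #3 SA[3]=3  'afbg'
  #4 SA[4]=5  'bg'
  #5 SA[5]=4  'fbg'
  #6 SA[6]=6  'g'

SA = [0, 1, 2, 3, 5, 4, 6]
[i] adj suffixes → lcp
  [1] 0/1 → 3 ('aaa')
  [2] 1/2 → 2 ('aa')
  [3] 2/3 → 1 ('a')
  [4] 3/5 → 0 ('')
  [5] 5/4 → 0 ('')
  [6] 4/6 → 0 ('')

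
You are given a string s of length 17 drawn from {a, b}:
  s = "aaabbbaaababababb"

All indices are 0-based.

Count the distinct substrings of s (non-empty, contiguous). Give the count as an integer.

112

sorted suffixes:
  #0 SA[0]=6  'aaababababb'
  #1 SA[1]=0  'aaabbbaaababababb'
  #2 SA[2]=7  'aababababb'
  #3 SA[3]=1  'aabbbaaababababb'
  #4 SA[4]=8  'ababababb'
  #5 SA[5]=10  'abababb'
  #6 SA[6]=12  'ababb'
  #7 SA[7]=14  'abb'
  #8 SA[8]=2  'abbbaaababababb'
  #9 SA[9]=16  'b'
  #10 SA[10]=5  'baaababababb'
  #11 SA[11]=9  'babababb'
  #12 SA[12]=11  'bababb'
  #13 SA[13]=13  'babb'
  #14 SA[14]=15  'bb'
  #15 SA[15]=4  'bbaaababababb'
  #16 SA[16]=3  'bbbaaababababb'

SA = [6, 0, 7, 1, 8, 10, 12, 14, 2, 16, 5, 9, 11, 13, 15, 4, 3]
[i] adj suffixes → lcp
  [1] 6/0 → 4 ('aaab')
  [2] 0/7 → 2 ('aa')
  [3] 7/1 → 3 ('aab')
  [4] 1/8 → 1 ('a')
  [5] 8/10 → 6 ('ababab')
  [6] 10/12 → 4 ('abab')
  [7] 12/14 → 2 ('ab')
  [8] 14/2 → 3 ('abb')
  [9] 2/16 → 0 ('')
  [10] 16/5 → 1 ('b')
  [11] 5/9 → 2 ('ba')
  [12] 9/11 → 5 ('babab')
  [13] 11/13 → 3 ('bab')
  [14] 13/15 → 1 ('b')
  [15] 15/4 → 2 ('bb')
  [16] 4/3 → 2 ('bb')

n(n+1)/2 = 17·18/2 = 153
Σ LCP = 0 + 4 + 2 + 3 + 1 + 6 + 4 + 2 + 3 + 0 + 1 + 2 + 5 + 3 + 1 + 2 + 2 = 41
distinct = 153 − 41 = 112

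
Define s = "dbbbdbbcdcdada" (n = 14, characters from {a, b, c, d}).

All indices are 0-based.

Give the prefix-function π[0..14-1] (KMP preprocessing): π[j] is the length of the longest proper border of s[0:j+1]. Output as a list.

π[0] = 0
j=1 s[j]='b': π[1]=0 (border '')
j=2 s[j]='b': π[2]=0 (border '')
j=3 s[j]='b': π[3]=0 (border '')
j=4 s[j]='d': π[4]=1 (border 'd')
j=5 s[j]='b': π[5]=2 (border 'db')
j=6 s[j]='b': π[6]=3 (border 'dbb')
j=7 s[j]='c': k: 3→0; π[7]=0 (border '')
j=8 s[j]='d': π[8]=1 (border 'd')
j=9 s[j]='c': k: 1→0; π[9]=0 (border '')
j=10 s[j]='d': π[10]=1 (border 'd')
j=11 s[j]='a': k: 1→0; π[11]=0 (border '')
j=12 s[j]='d': π[12]=1 (border 'd')
j=13 s[j]='a': k: 1→0; π[13]=0 (border '')

[0, 0, 0, 0, 1, 2, 3, 0, 1, 0, 1, 0, 1, 0]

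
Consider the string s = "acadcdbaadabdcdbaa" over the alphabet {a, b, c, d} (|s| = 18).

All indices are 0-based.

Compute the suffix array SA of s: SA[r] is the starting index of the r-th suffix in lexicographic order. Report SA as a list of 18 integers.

rank→(start, suffix):
  0 → (17, 'a')
  1 → (16, 'aa')
  2 → (7, 'aadabdcdbaa')
  3 → (10, 'abdcdbaa')
  4 → (0, 'acadcdbaadabdcdbaa')
  5 → (8, 'adabdcdbaa')
  6 → (2, 'adcdbaadabdcdbaa')
  7 → (15, 'baa')
  8 → (6, 'baadabdcdbaa')
  9 → (11, 'bdcdbaa')
  10 → (1, 'cadcdbaadabdcdbaa')
  11 → (13, 'cdbaa')
  12 → (4, 'cdbaadabdcdbaa')
  13 → (9, 'dabdcdbaa')
  14 → (14, 'dbaa')
  15 → (5, 'dbaadabdcdbaa')
  16 → (12, 'dcdbaa')
  17 → (3, 'dcdbaadabdcdbaa')

[17, 16, 7, 10, 0, 8, 2, 15, 6, 11, 1, 13, 4, 9, 14, 5, 12, 3]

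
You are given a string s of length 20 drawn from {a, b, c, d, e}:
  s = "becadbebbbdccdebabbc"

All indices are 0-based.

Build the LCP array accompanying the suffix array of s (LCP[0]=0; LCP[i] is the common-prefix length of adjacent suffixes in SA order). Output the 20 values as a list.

sorted suffixes:
  #0 SA[0]=16  'abbc'
  #1 SA[1]=3  'adbebbbdccdebabbc'
  #2 SA[2]=15  'babbc'
  #3 SA[3]=7  'bbbdccdebabbc'
  #4 SA[4]=17  'bbc'
  #5 SA[5]=8  'bbdccdebabbc'
  #6 SA[6]=18  'bc'
  #7 SA[7]=9  'bdccdebabbc'
  #8 SA[8]=5  'bebbbdccdebabbc'
  #9 SA[9]=0  'becadbebbbdccdebabbc'
  #10 SA[10]=19  'c'
  #11 SA[11]=2  'cadbebbbdccdebabbc'
  #12 SA[12]=11  'ccdebabbc'
  #13 SA[13]=12  'cdebabbc'
  #14 SA[14]=4  'dbebbbdccdebabbc'
  #15 SA[15]=10  'dccdebabbc'
  #16 SA[16]=13  'debabbc'
  #17 SA[17]=14  'ebabbc'
  #18 SA[18]=6  'ebbbdccdebabbc'
  #19 SA[19]=1  'ecadbebbbdccdebabbc'

SA = [16, 3, 15, 7, 17, 8, 18, 9, 5, 0, 19, 2, 11, 12, 4, 10, 13, 14, 6, 1]
[i] adj suffixes → lcp
  [1] 16/3 → 1 ('a')
  [2] 3/15 → 0 ('')
  [3] 15/7 → 1 ('b')
  [4] 7/17 → 2 ('bb')
  [5] 17/8 → 2 ('bb')
  [6] 8/18 → 1 ('b')
  [7] 18/9 → 1 ('b')
  [8] 9/5 → 1 ('b')
  [9] 5/0 → 2 ('be')
  [10] 0/19 → 0 ('')
  [11] 19/2 → 1 ('c')
  [12] 2/11 → 1 ('c')
  [13] 11/12 → 1 ('c')
  [14] 12/4 → 0 ('')
  [15] 4/10 → 1 ('d')
  [16] 10/13 → 1 ('d')
  [17] 13/14 → 0 ('')
  [18] 14/6 → 2 ('eb')
  [19] 6/1 → 1 ('e')

[0, 1, 0, 1, 2, 2, 1, 1, 1, 2, 0, 1, 1, 1, 0, 1, 1, 0, 2, 1]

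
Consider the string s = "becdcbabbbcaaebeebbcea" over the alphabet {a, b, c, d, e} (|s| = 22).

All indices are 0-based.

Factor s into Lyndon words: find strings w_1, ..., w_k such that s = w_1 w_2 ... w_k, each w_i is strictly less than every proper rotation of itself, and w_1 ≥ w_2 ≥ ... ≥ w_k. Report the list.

["becdc", "b", "abbbc", "aaebeebbce", "a"]

emit factor 1: 'becdc' (i=0, period=5)
emit factor 2: 'b' (i=5, period=1)
emit factor 3: 'abbbc' (i=6, period=5)
emit factor 4: 'aaebeebbce' (i=11, period=10)
emit factor 5: 'a' (i=21, period=1)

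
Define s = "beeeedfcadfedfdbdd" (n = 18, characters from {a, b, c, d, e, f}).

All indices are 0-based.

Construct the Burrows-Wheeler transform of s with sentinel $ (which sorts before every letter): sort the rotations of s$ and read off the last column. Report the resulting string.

dcd$fdfbeeaefeebddd

rank  rotation             last
    0  $beeeedfcadfedfdbdd  d
    1  adfedfdbdd$beeeedfc  c
    2  bdd$beeeedfcadfedfd  d
    3  beeeedfcadfedfdbdd$  $
    4  cadfedfdbdd$beeeedf  f
    5  d$beeeedfcadfedfdbd  d
    6  dbdd$beeeedfcadfedf  f
    7  dd$beeeedfcadfedfdb  b
    8  dfcadfedfdbdd$beeee  e
    9  dfdbdd$beeeedfcadfe  e
   10  dfedfdbdd$beeeedfca  a
   11  edfcadfedfdbdd$beee  e
   12  edfdbdd$beeeedfcadf  f
   13  eedfcadfedfdbdd$bee  e
   14  eeedfcadfedfdbdd$be  e
   15  eeeedfcadfedfdbdd$b  b
   16  fcadfedfdbdd$beeeed  d
   17  fdbdd$beeeedfcadfed  d
   18  fedfdbdd$beeeedfcad  d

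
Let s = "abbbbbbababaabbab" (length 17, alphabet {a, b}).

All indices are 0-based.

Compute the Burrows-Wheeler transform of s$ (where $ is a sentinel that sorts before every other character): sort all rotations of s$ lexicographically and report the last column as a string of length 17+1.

rank  rotation            last
    0  $abbbbbbababaabbab  b
    1  aabbab$abbbbbbabab  b
    2  ab$abbbbbbababaabb  b
    3  abaabbab$abbbbbbab  b
    4  ababaabbab$abbbbbb  b
    5  abbab$abbbbbbababa  a
    6  abbbbbbababaabbab$  $
    7  b$abbbbbbababaabba  a
    8  baabbab$abbbbbbaba  a
    9  bab$abbbbbbababaab  b
   10  babaabbab$abbbbbba  a
   11  bababaabbab$abbbbb  b
   12  bbab$abbbbbbababaa  a
   13  bbababaabbab$abbbb  b
   14  bbbababaabbab$abbb  b
   15  bbbbababaabbab$abb  b
   16  bbbbbababaabbab$ab  b
   17  bbbbbbababaabbab$a  a

bbbbba$aabababbbba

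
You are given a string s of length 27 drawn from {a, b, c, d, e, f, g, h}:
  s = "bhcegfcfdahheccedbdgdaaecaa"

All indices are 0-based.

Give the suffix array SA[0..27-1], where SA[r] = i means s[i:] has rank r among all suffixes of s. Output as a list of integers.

sorted suffixes:
  #0 SA[0]=26  'a'
  #1 SA[1]=25  'aa'
  #2 SA[2]=21  'aaecaa'
  #3 SA[3]=22  'aecaa'
  #4 SA[4]=9  'ahheccedbdgdaaecaa'
  #5 SA[5]=17  'bdgdaaecaa'
  #6 SA[6]=0  'bhcegfcfdahheccedbdgdaaecaa'
  #7 SA[7]=24  'caa'
  #8 SA[8]=13  'ccedbdgdaaecaa'
  #9 SA[9]=14  'cedbdgdaaecaa'
  #10 SA[10]=2  'cegfcfdahheccedbdgdaaecaa'
  #11 SA[11]=6  'cfdahheccedbdgdaaecaa'
  #12 SA[12]=20  'daaecaa'
  #13 SA[13]=8  'dahheccedbdgdaaecaa'
  #14 SA[14]=16  'dbdgdaaecaa'
  #15 SA[15]=18  'dgdaaecaa'
  #16 SA[16]=23  'ecaa'
  #17 SA[17]=12  'eccedbdgdaaecaa'
  #18 SA[18]=15  'edbdgdaaecaa'
  #19 SA[19]=3  'egfcfdahheccedbdgdaaecaa'
  #20 SA[20]=5  'fcfdahheccedbdgdaaecaa'
  #21 SA[21]=7  'fdahheccedbdgdaaecaa'
  #22 SA[22]=19  'gdaaecaa'
  #23 SA[23]=4  'gfcfdahheccedbdgdaaecaa'
  #24 SA[24]=1  'hcegfcfdahheccedbdgdaaecaa'
  #25 SA[25]=11  'heccedbdgdaaecaa'
  #26 SA[26]=10  'hheccedbdgdaaecaa'

[26, 25, 21, 22, 9, 17, 0, 24, 13, 14, 2, 6, 20, 8, 16, 18, 23, 12, 15, 3, 5, 7, 19, 4, 1, 11, 10]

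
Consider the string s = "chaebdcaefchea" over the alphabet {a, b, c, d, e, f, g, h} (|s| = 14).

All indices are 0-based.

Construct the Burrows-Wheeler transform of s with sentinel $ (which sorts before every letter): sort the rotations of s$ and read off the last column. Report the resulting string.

rank  rotation         last
    0  $chaebdcaefchea  a
    1  a$chaebdcaefche  e
    2  aebdcaefchea$ch  h
    3  aefchea$chaebdc  c
    4  bdcaefchea$chae  e
    5  caefchea$chaebd  d
    6  chaebdcaefchea$  $
    7  chea$chaebdcaef  f
    8  dcaefchea$chaeb  b
    9  ea$chaebdcaefch  h
   10  ebdcaefchea$cha  a
   11  efchea$chaebdca  a
   12  fchea$chaebdcae  e
   13  haebdcaefchea$c  c
   14  hea$chaebdcaefc  c

aehced$fbhaaecc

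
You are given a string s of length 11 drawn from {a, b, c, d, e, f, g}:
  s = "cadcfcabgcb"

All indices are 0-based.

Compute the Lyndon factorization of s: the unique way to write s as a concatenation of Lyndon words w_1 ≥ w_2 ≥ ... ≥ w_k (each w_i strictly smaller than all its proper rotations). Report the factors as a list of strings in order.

emit factor 1: 'c' (i=0, period=1)
emit factor 2: 'adcfc' (i=1, period=5)
emit factor 3: 'abgcb' (i=6, period=5)

["c", "adcfc", "abgcb"]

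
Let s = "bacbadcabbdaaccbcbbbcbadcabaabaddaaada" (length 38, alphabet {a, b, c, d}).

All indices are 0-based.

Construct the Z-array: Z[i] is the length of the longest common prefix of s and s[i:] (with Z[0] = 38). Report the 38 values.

[38, 0, 0, 2, 0, 0, 0, 0, 1, 1, 0, 0, 0, 0, 0, 1, 0, 1, 1, 1, 0, 2, 0, 0, 0, 0, 2, 0, 0, 2, 0, 0, 0, 0, 0, 0, 0, 0]

Z[0]=38
i=1: i≥r, start 0; Z[1]=0
i=2: i≥r, start 0; Z[2]=0
i=3: i≥r, start 0; Z[3]=2 scan→box=[3,5)
i=4: min(r-i=1, Z[1]=0)=0; Z[4]=0
i=5: i≥r, start 0; Z[5]=0
i=6: i≥r, start 0; Z[6]=0
i=7: i≥r, start 0; Z[7]=0
i=8: i≥r, start 0; Z[8]=1 scan→box=[8,9)
i=9: i≥r, start 0; Z[9]=1 scan→box=[9,10)
i=10: i≥r, start 0; Z[10]=0
i=11: i≥r, start 0; Z[11]=0
i=12: i≥r, start 0; Z[12]=0
i=13: i≥r, start 0; Z[13]=0
i=14: i≥r, start 0; Z[14]=0
i=15: i≥r, start 0; Z[15]=1 scan→box=[15,16)
i=16: i≥r, start 0; Z[16]=0
i=17: i≥r, start 0; Z[17]=1 scan→box=[17,18)
i=18: i≥r, start 0; Z[18]=1 scan→box=[18,19)
i=19: i≥r, start 0; Z[19]=1 scan→box=[19,20)
i=20: i≥r, start 0; Z[20]=0
i=21: i≥r, start 0; Z[21]=2 scan→box=[21,23)
i=22: min(r-i=1, Z[1]=0)=0; Z[22]=0
i=23: i≥r, start 0; Z[23]=0
i=24: i≥r, start 0; Z[24]=0
i=25: i≥r, start 0; Z[25]=0
i=26: i≥r, start 0; Z[26]=2 scan→box=[26,28)
i=27: min(r-i=1, Z[1]=0)=0; Z[27]=0
i=28: i≥r, start 0; Z[28]=0
i=29: i≥r, start 0; Z[29]=2 scan→box=[29,31)
i=30: min(r-i=1, Z[1]=0)=0; Z[30]=0
i=31: i≥r, start 0; Z[31]=0
i=32: i≥r, start 0; Z[32]=0
i=33: i≥r, start 0; Z[33]=0
i=34: i≥r, start 0; Z[34]=0
i=35: i≥r, start 0; Z[35]=0
i=36: i≥r, start 0; Z[36]=0
i=37: i≥r, start 0; Z[37]=0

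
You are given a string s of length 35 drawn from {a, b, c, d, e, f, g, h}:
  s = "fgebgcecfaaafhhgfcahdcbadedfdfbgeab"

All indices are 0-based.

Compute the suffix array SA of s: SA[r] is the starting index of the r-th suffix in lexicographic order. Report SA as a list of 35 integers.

[9, 10, 33, 23, 11, 18, 34, 22, 3, 30, 17, 21, 5, 7, 20, 24, 28, 26, 32, 2, 6, 25, 8, 29, 16, 27, 0, 12, 4, 31, 1, 15, 19, 14, 13]

rank | idx | suffix
   0 |   9 | aaafhhgfcahdcbadedfdfbgeab
   1 |  10 | aafhhgfcahdcbadedfdfbgeab
   2 |  33 | ab
   3 |  23 | adedfdfbgeab
   4 |  11 | afhhgfcahdcbadedfdfbgeab
   5 |  18 | ahdcbadedfdfbgeab
   6 |  34 | b
   7 |  22 | badedfdfbgeab
   8 |   3 | bgcecfaaafhhgfcahdcbadedfdfbgeab
   9 |  30 | bgeab
  10 |  17 | cahdcbadedfdfbgeab
  11 |  21 | cbadedfdfbgeab
  12 |   5 | cecfaaafhhgfcahdcbadedfdfbgeab
  13 |   7 | cfaaafhhgfcahdcbadedfdfbgeab
  14 |  20 | dcbadedfdfbgeab
  15 |  24 | dedfdfbgeab
  16 |  28 | dfbgeab
  17 |  26 | dfdfbgeab
  18 |  32 | eab
  19 |   2 | ebgcecfaaafhhgfcahdcbadedfdfbgeab
  20 |   6 | ecfaaafhhgfcahdcbadedfdfbgeab
  21 |  25 | edfdfbgeab
  22 |   8 | faaafhhgfcahdcbadedfdfbgeab
  23 |  29 | fbgeab
  24 |  16 | fcahdcbadedfdfbgeab
  25 |  27 | fdfbgeab
  26 |   0 | fgebgcecfaaafhhgfcahdcbadedfdfbgeab
  27 |  12 | fhhgfcahdcbadedfdfbgeab
  28 |   4 | gcecfaaafhhgfcahdcbadedfdfbgeab
  29 |  31 | geab
  30 |   1 | gebgcecfaaafhhgfcahdcbadedfdfbgeab
  31 |  15 | gfcahdcbadedfdfbgeab
  32 |  19 | hdcbadedfdfbgeab
  33 |  14 | hgfcahdcbadedfdfbgeab
  34 |  13 | hhgfcahdcbadedfdfbgeab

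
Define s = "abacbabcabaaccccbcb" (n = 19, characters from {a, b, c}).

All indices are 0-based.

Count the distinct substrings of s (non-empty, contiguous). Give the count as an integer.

162

rank | idx | suffix
   0 |  10 | aaccccbcb
   1 |   8 | abaaccccbcb
   2 |   0 | abacbabcabaaccccbcb
   3 |   5 | abcabaaccccbcb
   4 |   2 | acbabcabaaccccbcb
   5 |  11 | accccbcb
   6 |  18 | b
   7 |   9 | baaccccbcb
   8 |   4 | babcabaaccccbcb
   9 |   1 | bacbabcabaaccccbcb
  10 |   6 | bcabaaccccbcb
  11 |  16 | bcb
  12 |   7 | cabaaccccbcb
  13 |  17 | cb
  14 |   3 | cbabcabaaccccbcb
  15 |  15 | cbcb
  16 |  14 | ccbcb
  17 |  13 | cccbcb
  18 |  12 | ccccbcb

SA = [10, 8, 0, 5, 2, 11, 18, 9, 4, 1, 6, 16, 7, 17, 3, 15, 14, 13, 12]
[i] adj suffixes → lcp
  [1] 10/8 → 1 ('a')
  [2] 8/0 → 3 ('aba')
  [3] 0/5 → 2 ('ab')
  [4] 5/2 → 1 ('a')
  [5] 2/11 → 2 ('ac')
  [6] 11/18 → 0 ('')
  [7] 18/9 → 1 ('b')
  [8] 9/4 → 2 ('ba')
  [9] 4/1 → 2 ('ba')
  [10] 1/6 → 1 ('b')
  [11] 6/16 → 2 ('bc')
  [12] 16/7 → 0 ('')
  [13] 7/17 → 1 ('c')
  [14] 17/3 → 2 ('cb')
  [15] 3/15 → 2 ('cb')
  [16] 15/14 → 1 ('c')
  [17] 14/13 → 2 ('cc')
  [18] 13/12 → 3 ('ccc')

n(n+1)/2 = 19·20/2 = 190
Σ LCP = 0 + 1 + 3 + 2 + 1 + 2 + 0 + 1 + 2 + 2 + 1 + 2 + 0 + 1 + 2 + 2 + 1 + 2 + 3 = 28
distinct = 190 − 28 = 162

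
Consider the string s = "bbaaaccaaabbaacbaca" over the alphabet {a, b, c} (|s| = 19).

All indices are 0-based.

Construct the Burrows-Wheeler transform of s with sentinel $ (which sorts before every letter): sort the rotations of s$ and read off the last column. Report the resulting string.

accbabaabaabbc$aacaa

rank  rotation              last
    0  $bbaaaccaaabbaacbaca  a
    1  a$bbaaaccaaabbaacbac  c
    2  aaabbaacbaca$bbaaacc  c
    3  aaaccaaabbaacbaca$bb  b
    4  aabbaacbaca$bbaaacca  a
    5  aacbaca$bbaaaccaaabb  b
    6  aaccaaabbaacbaca$bba  a
    7  abbaacbaca$bbaaaccaa  a
    8  aca$bbaaaccaaabbaacb  b
    9  acbaca$bbaaaccaaabba  a
   10  accaaabbaacbaca$bbaa  a
   11  baaaccaaabbaacbaca$b  b
   12  baacbaca$bbaaaccaaab  b
   13  baca$bbaaaccaaabbaac  c
   14  bbaaaccaaabbaacbaca$  $
   15  bbaacbaca$bbaaaccaaa  a
   16  ca$bbaaaccaaabbaacba  a
   17  caaabbaacbaca$bbaaac  c
   18  cbaca$bbaaaccaaabbaa  a
   19  ccaaabbaacbaca$bbaaa  a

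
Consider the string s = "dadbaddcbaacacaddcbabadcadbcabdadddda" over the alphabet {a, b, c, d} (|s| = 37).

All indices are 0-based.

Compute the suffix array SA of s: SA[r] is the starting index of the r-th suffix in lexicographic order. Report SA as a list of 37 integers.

[36, 9, 19, 28, 10, 12, 1, 24, 21, 4, 14, 31, 8, 18, 20, 3, 26, 29, 27, 11, 23, 13, 7, 17, 35, 0, 30, 2, 25, 22, 6, 16, 34, 5, 15, 33, 32]

rank | idx | suffix
   0 |  36 | a
   1 |   9 | aacacaddcbabadcadbcabdadddda
   2 |  19 | abadcadbcabdadddda
   3 |  28 | abdadddda
   4 |  10 | acacaddcbabadcadbcabdadddda
   5 |  12 | acaddcbabadcadbcabdadddda
   6 |   1 | adbaddcbaacacaddcbabadcadbcabdadddda
   7 |  24 | adbcabdadddda
   8 |  21 | adcadbcabdadddda
   9 |   4 | addcbaacacaddcbabadcadbcabdadddda
  10 |  14 | addcbabadcadbcabdadddda
  11 |  31 | adddda
  12 |   8 | baacacaddcbabadcadbcabdadddda
  13 |  18 | babadcadbcabdadddda
  14 |  20 | badcadbcabdadddda
  15 |   3 | baddcbaacacaddcbabadcadbcabdadddda
  16 |  26 | bcabdadddda
  17 |  29 | bdadddda
  18 |  27 | cabdadddda
  19 |  11 | cacaddcbabadcadbcabdadddda
  20 |  23 | cadbcabdadddda
  21 |  13 | caddcbabadcadbcabdadddda
  22 |   7 | cbaacacaddcbabadcadbcabdadddda
  23 |  17 | cbabadcadbcabdadddda
  24 |  35 | da
  25 |   0 | dadbaddcbaacacaddcbabadcadbcabdadddda
  26 |  30 | dadddda
  27 |   2 | dbaddcbaacacaddcbabadcadbcabdadddda
  28 |  25 | dbcabdadddda
  29 |  22 | dcadbcabdadddda
  30 |   6 | dcbaacacaddcbabadcadbcabdadddda
  31 |  16 | dcbabadcadbcabdadddda
  32 |  34 | dda
  33 |   5 | ddcbaacacaddcbabadcadbcabdadddda
  34 |  15 | ddcbabadcadbcabdadddda
  35 |  33 | ddda
  36 |  32 | dddda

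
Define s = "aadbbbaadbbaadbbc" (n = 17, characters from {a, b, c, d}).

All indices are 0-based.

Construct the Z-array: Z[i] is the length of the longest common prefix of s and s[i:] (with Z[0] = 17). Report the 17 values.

Z[0]=17
i=1: outside box; Z[1]=1 scan→box=[1,2)
i=2: outside box; Z[2]=0
i=3: outside box; Z[3]=0
i=4: outside box; Z[4]=0
i=5: outside box; Z[5]=0
i=6: outside box; Z[6]=5 scan→box=[6,11)
i=7: min(r-i=4, Z[1]=1)=1; Z[7]=1
i=8: min(r-i=3, Z[2]=0)=0; Z[8]=0
i=9: min(r-i=2, Z[3]=0)=0; Z[9]=0
i=10: min(r-i=1, Z[4]=0)=0; Z[10]=0
i=11: outside box; Z[11]=5 scan→box=[11,16)
i=12: min(r-i=4, Z[1]=1)=1; Z[12]=1
i=13: min(r-i=3, Z[2]=0)=0; Z[13]=0
i=14: min(r-i=2, Z[3]=0)=0; Z[14]=0
i=15: min(r-i=1, Z[4]=0)=0; Z[15]=0
i=16: outside box; Z[16]=0

[17, 1, 0, 0, 0, 0, 5, 1, 0, 0, 0, 5, 1, 0, 0, 0, 0]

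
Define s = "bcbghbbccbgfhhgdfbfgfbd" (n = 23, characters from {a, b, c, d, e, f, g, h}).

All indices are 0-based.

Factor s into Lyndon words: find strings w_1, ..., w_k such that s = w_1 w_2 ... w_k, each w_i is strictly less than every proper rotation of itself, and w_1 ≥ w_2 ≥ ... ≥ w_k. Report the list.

["bcbgh", "bbccbgfhhgdfbfgfbd"]

emit factor 1: 'bcbgh' (i=0, period=5)
emit factor 2: 'bbccbgfhhgdfbfgfbd' (i=5, period=18)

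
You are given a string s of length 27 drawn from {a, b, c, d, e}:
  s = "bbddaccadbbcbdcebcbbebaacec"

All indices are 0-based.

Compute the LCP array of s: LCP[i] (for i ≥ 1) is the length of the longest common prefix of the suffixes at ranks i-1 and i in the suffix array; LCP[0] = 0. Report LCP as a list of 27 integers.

sorted suffixes:
  #0 SA[0]=22  'aacec'
  #1 SA[1]=4  'accadbbcbdcebcbbebaacec'
  #2 SA[2]=23  'acec'
  #3 SA[3]=7  'adbbcbdcebcbbebaacec'
  #4 SA[4]=21  'baacec'
  #5 SA[5]=9  'bbcbdcebcbbebaacec'
  #6 SA[6]=0  'bbddaccadbbcbdcebcbbebaacec'
  #7 SA[7]=18  'bbebaacec'
  #8 SA[8]=16  'bcbbebaacec'
  #9 SA[9]=10  'bcbdcebcbbebaacec'
  #10 SA[10]=12  'bdcebcbbebaacec'
  #11 SA[11]=1  'bddaccadbbcbdcebcbbebaacec'
  #12 SA[12]=19  'bebaacec'
  #13 SA[13]=26  'c'
  #14 SA[14]=6  'cadbbcbdcebcbbebaacec'
  #15 SA[15]=17  'cbbebaacec'
  #16 SA[16]=11  'cbdcebcbbebaacec'
  #17 SA[17]=5  'ccadbbcbdcebcbbebaacec'
  #18 SA[18]=14  'cebcbbebaacec'
  #19 SA[19]=24  'cec'
  #20 SA[20]=3  'daccadbbcbdcebcbbebaacec'
  #21 SA[21]=8  'dbbcbdcebcbbebaacec'
  #22 SA[22]=13  'dcebcbbebaacec'
  #23 SA[23]=2  'ddaccadbbcbdcebcbbebaacec'
  #24 SA[24]=20  'ebaacec'
  #25 SA[25]=15  'ebcbbebaacec'
  #26 SA[26]=25  'ec'

SA = [22, 4, 23, 7, 21, 9, 0, 18, 16, 10, 12, 1, 19, 26, 6, 17, 11, 5, 14, 24, 3, 8, 13, 2, 20, 15, 25]
rank  pair      lcp
   1  s[22:],s[4:]  1  'a'
   2  s[4:],s[23:]  2  'ac'
   3  s[23:],s[7:]  1  'a'
   4  s[7:],s[21:]  0  ''
   5  s[21:],s[9:]  1  'b'
   6  s[9:],s[0:]  2  'bb'
   7  s[0:],s[18:]  2  'bb'
   8  s[18:],s[16:]  1  'b'
   9  s[16:],s[10:]  3  'bcb'
  10  s[10:],s[12:]  1  'b'
  11  s[12:],s[1:]  2  'bd'
  12  s[1:],s[19:]  1  'b'
  13  s[19:],s[26:]  0  ''
  14  s[26:],s[6:]  1  'c'
  15  s[6:],s[17:]  1  'c'
  16  s[17:],s[11:]  2  'cb'
  17  s[11:],s[5:]  1  'c'
  18  s[5:],s[14:]  1  'c'
  19  s[14:],s[24:]  2  'ce'
  20  s[24:],s[3:]  0  ''
  21  s[3:],s[8:]  1  'd'
  22  s[8:],s[13:]  1  'd'
  23  s[13:],s[2:]  1  'd'
  24  s[2:],s[20:]  0  ''
  25  s[20:],s[15:]  2  'eb'
  26  s[15:],s[25:]  1  'e'

[0, 1, 2, 1, 0, 1, 2, 2, 1, 3, 1, 2, 1, 0, 1, 1, 2, 1, 1, 2, 0, 1, 1, 1, 0, 2, 1]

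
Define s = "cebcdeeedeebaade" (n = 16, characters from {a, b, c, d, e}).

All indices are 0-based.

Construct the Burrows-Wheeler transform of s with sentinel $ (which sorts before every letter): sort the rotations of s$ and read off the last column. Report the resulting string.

ebaeeb$aecdeceded

rank  rotation           last
    0  $cebcdeeedeebaade  e
    1  aade$cebcdeeedeeb  b
    2  ade$cebcdeeedeeba  a
    3  baade$cebcdeeedee  e
    4  bcdeeedeebaade$ce  e
    5  cdeeedeebaade$ceb  b
    6  cebcdeeedeebaade$  $
    7  de$cebcdeeedeebaa  a
    8  deebaade$cebcdeee  e
    9  deeedeebaade$cebc  c
   10  e$cebcdeeedeebaad  d
   11  ebaade$cebcdeeede  e
   12  ebcdeeedeebaade$c  c
   13  edeebaade$cebcdee  e
   14  eebaade$cebcdeeed  d
   15  eedeebaade$cebcde  e
   16  eeedeebaade$cebcd  d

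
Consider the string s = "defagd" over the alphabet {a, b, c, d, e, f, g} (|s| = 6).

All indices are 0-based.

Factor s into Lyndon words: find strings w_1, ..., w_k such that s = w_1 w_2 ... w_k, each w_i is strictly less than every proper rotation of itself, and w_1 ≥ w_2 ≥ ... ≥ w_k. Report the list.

["def", "agd"]

emit factor 1: 'def' (i=0, period=3)
emit factor 2: 'agd' (i=3, period=3)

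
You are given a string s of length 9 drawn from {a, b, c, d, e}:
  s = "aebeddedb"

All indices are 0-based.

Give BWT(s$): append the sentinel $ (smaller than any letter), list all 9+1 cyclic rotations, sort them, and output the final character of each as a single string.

rank  rotation    last
    0  $aebeddedb  b
    1  aebeddedb$  $
    2  b$aebedded  d
    3  beddedb$ae  e
    4  db$aebedde  e
    5  ddedb$aebe  e
    6  dedb$aebed  d
    7  ebeddedb$a  a
    8  edb$aebedd  d
    9  eddedb$aeb  b

b$deeedadb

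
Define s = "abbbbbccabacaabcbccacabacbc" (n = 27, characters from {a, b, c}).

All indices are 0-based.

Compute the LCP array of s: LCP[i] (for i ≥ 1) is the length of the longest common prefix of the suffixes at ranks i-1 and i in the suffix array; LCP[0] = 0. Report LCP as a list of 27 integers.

rank→(start, suffix):
  0 → (12, 'aabcbccacabacbc')
  1 → (8, 'abacaabcbccacabacbc')
  2 → (21, 'abacbc')
  3 → (0, 'abbbbbccabacaabcbccacabacbc')
  4 → (13, 'abcbccacabacbc')
  5 → (10, 'acaabcbccacabacbc')
  6 → (19, 'acabacbc')
  7 → (23, 'acbc')
  8 → (9, 'bacaabcbccacabacbc')
  9 → (22, 'bacbc')
  10 → (1, 'bbbbbccabacaabcbccacabacbc')
  11 → (2, 'bbbbccabacaabcbccacabacbc')
  12 → (3, 'bbbccabacaabcbccacabacbc')
  13 → (4, 'bbccabacaabcbccacabacbc')
  14 → (25, 'bc')
  15 → (14, 'bcbccacabacbc')
  16 → (5, 'bccabacaabcbccacabacbc')
  17 → (16, 'bccacabacbc')
  18 → (26, 'c')
  19 → (11, 'caabcbccacabacbc')
  20 → (7, 'cabacaabcbccacabacbc')
  21 → (20, 'cabacbc')
  22 → (18, 'cacabacbc')
  23 → (24, 'cbc')
  24 → (15, 'cbccacabacbc')
  25 → (6, 'ccabacaabcbccacabacbc')
  26 → (17, 'ccacabacbc')

SA = [12, 8, 21, 0, 13, 10, 19, 23, 9, 22, 1, 2, 3, 4, 25, 14, 5, 16, 26, 11, 7, 20, 18, 24, 15, 6, 17]
i: (SA[i-1],SA[i]) lcp shared
  1: (12,8) 1 'a'
  2: (8,21) 4 'abac'
  3: (21,0) 2 'ab'
  4: (0,13) 2 'ab'
  5: (13,10) 1 'a'
  6: (10,19) 3 'aca'
  7: (19,23) 2 'ac'
  8: (23,9) 0 ''
  9: (9,22) 3 'bac'
  10: (22,1) 1 'b'
  11: (1,2) 4 'bbbb'
  12: (2,3) 3 'bbb'
  13: (3,4) 2 'bb'
  14: (4,25) 1 'b'
  15: (25,14) 2 'bc'
  16: (14,5) 2 'bc'
  17: (5,16) 4 'bcca'
  18: (16,26) 0 ''
  19: (26,11) 1 'c'
  20: (11,7) 2 'ca'
  21: (7,20) 5 'cabac'
  22: (20,18) 2 'ca'
  23: (18,24) 1 'c'
  24: (24,15) 3 'cbc'
  25: (15,6) 1 'c'
  26: (6,17) 3 'cca'

[0, 1, 4, 2, 2, 1, 3, 2, 0, 3, 1, 4, 3, 2, 1, 2, 2, 4, 0, 1, 2, 5, 2, 1, 3, 1, 3]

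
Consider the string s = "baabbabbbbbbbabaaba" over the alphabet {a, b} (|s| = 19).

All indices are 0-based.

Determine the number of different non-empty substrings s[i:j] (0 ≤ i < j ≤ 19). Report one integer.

141

rank→(start, suffix):
  0 → (18, 'a')
  1 → (15, 'aaba')
  2 → (1, 'aabbabbbbbbbabaaba')
  3 → (16, 'aba')
  4 → (13, 'abaaba')
  5 → (2, 'abbabbbbbbbabaaba')
  6 → (5, 'abbbbbbbabaaba')
  7 → (17, 'ba')
  8 → (14, 'baaba')
  9 → (0, 'baabbabbbbbbbabaaba')
  10 → (12, 'babaaba')
  11 → (4, 'babbbbbbbabaaba')
  12 → (11, 'bbabaaba')
  13 → (3, 'bbabbbbbbbabaaba')
  14 → (10, 'bbbabaaba')
  15 → (9, 'bbbbabaaba')
  16 → (8, 'bbbbbabaaba')
  17 → (7, 'bbbbbbabaaba')
  18 → (6, 'bbbbbbbabaaba')

SA = [18, 15, 1, 16, 13, 2, 5, 17, 14, 0, 12, 4, 11, 3, 10, 9, 8, 7, 6]
[i] adj suffixes → lcp
  [1] 18/15 → 1 ('a')
  [2] 15/1 → 3 ('aab')
  [3] 1/16 → 1 ('a')
  [4] 16/13 → 3 ('aba')
  [5] 13/2 → 2 ('ab')
  [6] 2/5 → 3 ('abb')
  [7] 5/17 → 0 ('')
  [8] 17/14 → 2 ('ba')
  [9] 14/0 → 4 ('baab')
  [10] 0/12 → 2 ('ba')
  [11] 12/4 → 3 ('bab')
  [12] 4/11 → 1 ('b')
  [13] 11/3 → 4 ('bbab')
  [14] 3/10 → 2 ('bb')
  [15] 10/9 → 3 ('bbb')
  [16] 9/8 → 4 ('bbbb')
  [17] 8/7 → 5 ('bbbbb')
  [18] 7/6 → 6 ('bbbbbb')

n(n+1)/2 = 19·20/2 = 190
Σ LCP = 0 + 1 + 3 + 1 + 3 + 2 + 3 + 0 + 2 + 4 + 2 + 3 + 1 + 4 + 2 + 3 + 4 + 5 + 6 = 49
distinct = 190 − 49 = 141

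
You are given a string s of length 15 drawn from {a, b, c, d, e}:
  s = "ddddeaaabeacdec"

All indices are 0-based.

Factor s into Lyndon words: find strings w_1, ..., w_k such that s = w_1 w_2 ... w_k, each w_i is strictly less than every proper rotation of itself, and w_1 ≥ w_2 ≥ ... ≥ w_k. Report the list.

["dddde", "aaabeacdec"]

emit factor 1: 'dddde' (i=0, period=5)
emit factor 2: 'aaabeacdec' (i=5, period=10)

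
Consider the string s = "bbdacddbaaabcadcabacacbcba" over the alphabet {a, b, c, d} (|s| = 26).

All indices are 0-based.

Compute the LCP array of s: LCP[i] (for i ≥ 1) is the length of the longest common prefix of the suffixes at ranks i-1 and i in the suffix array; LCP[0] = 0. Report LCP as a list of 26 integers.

[0, 1, 2, 1, 2, 1, 2, 2, 1, 0, 2, 2, 1, 1, 2, 1, 0, 2, 2, 1, 2, 1, 0, 1, 1, 1]

rank | idx | suffix
   0 |  25 | a
   1 |   8 | aaabcadcabacacbcba
   2 |   9 | aabcadcabacacbcba
   3 |  16 | abacacbcba
   4 |  10 | abcadcabacacbcba
   5 |  18 | acacbcba
   6 |  20 | acbcba
   7 |   3 | acddbaaabcadcabacacbcba
   8 |  13 | adcabacacbcba
   9 |  24 | ba
  10 |   7 | baaabcadcabacacbcba
  11 |  17 | bacacbcba
  12 |   0 | bbdacddbaaabcadcabacacbcba
  13 |  11 | bcadcabacacbcba
  14 |  22 | bcba
  15 |   1 | bdacddbaaabcadcabacacbcba
  16 |  15 | cabacacbcba
  17 |  19 | cacbcba
  18 |  12 | cadcabacacbcba
  19 |  23 | cba
  20 |  21 | cbcba
  21 |   4 | cddbaaabcadcabacacbcba
  22 |   2 | dacddbaaabcadcabacacbcba
  23 |   6 | dbaaabcadcabacacbcba
  24 |  14 | dcabacacbcba
  25 |   5 | ddbaaabcadcabacacbcba

SA = [25, 8, 9, 16, 10, 18, 20, 3, 13, 24, 7, 17, 0, 11, 22, 1, 15, 19, 12, 23, 21, 4, 2, 6, 14, 5]
rank  pair      lcp
   1  s[25:],s[8:]  1  'a'
   2  s[8:],s[9:]  2  'aa'
   3  s[9:],s[16:]  1  'a'
   4  s[16:],s[10:]  2  'ab'
   5  s[10:],s[18:]  1  'a'
   6  s[18:],s[20:]  2  'ac'
   7  s[20:],s[3:]  2  'ac'
   8  s[3:],s[13:]  1  'a'
   9  s[13:],s[24:]  0  ''
  10  s[24:],s[7:]  2  'ba'
  11  s[7:],s[17:]  2  'ba'
  12  s[17:],s[0:]  1  'b'
  13  s[0:],s[11:]  1  'b'
  14  s[11:],s[22:]  2  'bc'
  15  s[22:],s[1:]  1  'b'
  16  s[1:],s[15:]  0  ''
  17  s[15:],s[19:]  2  'ca'
  18  s[19:],s[12:]  2  'ca'
  19  s[12:],s[23:]  1  'c'
  20  s[23:],s[21:]  2  'cb'
  21  s[21:],s[4:]  1  'c'
  22  s[4:],s[2:]  0  ''
  23  s[2:],s[6:]  1  'd'
  24  s[6:],s[14:]  1  'd'
  25  s[14:],s[5:]  1  'd'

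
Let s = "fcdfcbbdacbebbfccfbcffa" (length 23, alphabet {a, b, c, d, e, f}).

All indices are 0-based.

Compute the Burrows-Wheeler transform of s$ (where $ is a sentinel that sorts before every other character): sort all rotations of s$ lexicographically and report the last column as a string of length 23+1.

afdcefbcbfaffcbbcbfcdb$c

rank  rotation                  last
    0  $fcdfcbbdacbebbfccfbcffa  a
    1  a$fcdfcbbdacbebbfccfbcff  f
    2  acbebbfccfbcffa$fcdfcbbd  d
    3  bbdacbebbfccfbcffa$fcdfc  c
    4  bbfccfbcffa$fcdfcbbdacbe  e
    5  bcffa$fcdfcbbdacbebbfccf  f
    6  bdacbebbfccfbcffa$fcdfcb  b
    7  bebbfccfbcffa$fcdfcbbdac  c
    8  bfccfbcffa$fcdfcbbdacbeb  b
    9  cbbdacbebbfccfbcffa$fcdf  f
   10  cbebbfccfbcffa$fcdfcbbda  a
   11  ccfbcffa$fcdfcbbdacbebbf  f
   12  cdfcbbdacbebbfccfbcffa$f  f
   13  cfbcffa$fcdfcbbdacbebbfc  c
   14  cffa$fcdfcbbdacbebbfccfb  b
   15  dacbebbfccfbcffa$fcdfcbb  b
   16  dfcbbdacbebbfccfbcffa$fc  c
   17  ebbfccfbcffa$fcdfcbbdacb  b
   18  fa$fcdfcbbdacbebbfccfbcf  f
   19  fbcffa$fcdfcbbdacbebbfcc  c
   20  fcbbdacbebbfccfbcffa$fcd  d
   21  fccfbcffa$fcdfcbbdacbebb  b
   22  fcdfcbbdacbebbfccfbcffa$  $
   23  ffa$fcdfcbbdacbebbfccfbc  c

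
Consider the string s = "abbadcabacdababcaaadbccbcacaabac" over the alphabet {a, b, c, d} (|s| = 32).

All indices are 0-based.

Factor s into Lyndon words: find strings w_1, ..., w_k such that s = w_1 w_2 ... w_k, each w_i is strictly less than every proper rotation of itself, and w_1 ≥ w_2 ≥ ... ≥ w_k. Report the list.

emit factor 1: 'abbadc' (i=0, period=6)
emit factor 2: 'abacd' (i=6, period=5)
emit factor 3: 'ababc' (i=11, period=5)
emit factor 4: 'aaadbccbcacaabac' (i=16, period=16)

["abbadc", "abacd", "ababc", "aaadbccbcacaabac"]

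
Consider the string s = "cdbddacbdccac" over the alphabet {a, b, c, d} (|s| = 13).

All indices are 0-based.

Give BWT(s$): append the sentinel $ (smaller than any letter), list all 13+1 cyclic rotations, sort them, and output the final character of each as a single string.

ccdcdacad$dcbb

rank  rotation        last
    0  $cdbddacbdccac  c
    1  ac$cdbddacbdcc  c
    2  acbdccac$cdbdd  d
    3  bdccac$cdbddac  c
    4  bddacbdccac$cd  d
    5  c$cdbddacbdcca  a
    6  cac$cdbddacbdc  c
    7  cbdccac$cdbdda  a
    8  ccac$cdbddacbd  d
    9  cdbddacbdccac$  $
   10  dacbdccac$cdbd  d
   11  dbddacbdccac$c  c
   12  dccac$cdbddacb  b
   13  ddacbdccac$cdb  b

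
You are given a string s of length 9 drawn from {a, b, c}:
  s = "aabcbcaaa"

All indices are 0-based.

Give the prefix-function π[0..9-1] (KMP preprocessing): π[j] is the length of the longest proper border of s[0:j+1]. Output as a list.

π[0] = 0
j=1 s[j]='a': π[1]=1 (border 'a')
j=2 s[j]='b': k: 1→0; π[2]=0 (border '')
j=3 s[j]='c': π[3]=0 (border '')
j=4 s[j]='b': π[4]=0 (border '')
j=5 s[j]='c': π[5]=0 (border '')
j=6 s[j]='a': π[6]=1 (border 'a')
j=7 s[j]='a': π[7]=2 (border 'aa')
j=8 s[j]='a': k: 2→1; π[8]=2 (border 'aa')

[0, 1, 0, 0, 0, 0, 1, 2, 2]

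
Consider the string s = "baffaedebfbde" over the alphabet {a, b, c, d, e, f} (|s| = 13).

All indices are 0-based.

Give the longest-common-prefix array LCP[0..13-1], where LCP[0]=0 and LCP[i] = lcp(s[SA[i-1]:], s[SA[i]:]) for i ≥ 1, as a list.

[0, 1, 0, 1, 1, 0, 2, 0, 1, 1, 0, 1, 1]

rank→(start, suffix):
  0 → (4, 'aedebfbde')
  1 → (1, 'affaedebfbde')
  2 → (0, 'baffaedebfbde')
  3 → (10, 'bde')
  4 → (8, 'bfbde')
  5 → (11, 'de')
  6 → (6, 'debfbde')
  7 → (12, 'e')
  8 → (7, 'ebfbde')
  9 → (5, 'edebfbde')
  10 → (3, 'faedebfbde')
  11 → (9, 'fbde')
  12 → (2, 'ffaedebfbde')

SA = [4, 1, 0, 10, 8, 11, 6, 12, 7, 5, 3, 9, 2]
[i] adj suffixes → lcp
  [1] 4/1 → 1 ('a')
  [2] 1/0 → 0 ('')
  [3] 0/10 → 1 ('b')
  [4] 10/8 → 1 ('b')
  [5] 8/11 → 0 ('')
  [6] 11/6 → 2 ('de')
  [7] 6/12 → 0 ('')
  [8] 12/7 → 1 ('e')
  [9] 7/5 → 1 ('e')
  [10] 5/3 → 0 ('')
  [11] 3/9 → 1 ('f')
  [12] 9/2 → 1 ('f')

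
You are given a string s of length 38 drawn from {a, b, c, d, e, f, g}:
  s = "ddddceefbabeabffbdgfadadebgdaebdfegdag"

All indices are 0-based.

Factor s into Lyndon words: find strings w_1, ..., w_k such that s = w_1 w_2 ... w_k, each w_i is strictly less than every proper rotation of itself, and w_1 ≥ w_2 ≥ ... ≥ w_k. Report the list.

["d", "d", "d", "d", "ceef", "b", "abeabffbdgfadadebgdaebdfegdag"]

emit factor 1: 'd' (i=0, period=1)
emit factor 2: 'd' (i=1, period=1)
emit factor 3: 'd' (i=2, period=1)
emit factor 4: 'd' (i=3, period=1)
emit factor 5: 'ceef' (i=4, period=4)
emit factor 6: 'b' (i=8, period=1)
emit factor 7: 'abeabffbdgfadadebgdaebdfegdag' (i=9, period=29)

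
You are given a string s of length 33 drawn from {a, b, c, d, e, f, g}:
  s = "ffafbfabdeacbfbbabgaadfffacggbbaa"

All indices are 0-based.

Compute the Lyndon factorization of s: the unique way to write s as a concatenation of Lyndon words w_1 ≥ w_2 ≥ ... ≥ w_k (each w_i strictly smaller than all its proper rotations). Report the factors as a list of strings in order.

emit factor 1: 'f' (i=0, period=1)
emit factor 2: 'f' (i=1, period=1)
emit factor 3: 'afbf' (i=2, period=4)
emit factor 4: 'abdeacbfbbabg' (i=6, period=13)
emit factor 5: 'aadfffacggbb' (i=19, period=12)
emit factor 6: 'a' (i=31, period=1)
emit factor 7: 'a' (i=32, period=1)

["f", "f", "afbf", "abdeacbfbbabg", "aadfffacggbb", "a", "a"]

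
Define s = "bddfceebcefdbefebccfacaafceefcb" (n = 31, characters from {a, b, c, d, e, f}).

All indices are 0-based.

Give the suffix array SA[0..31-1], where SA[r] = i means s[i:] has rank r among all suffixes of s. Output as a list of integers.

[22, 20, 23, 30, 16, 7, 0, 12, 21, 29, 17, 4, 25, 8, 18, 11, 1, 2, 15, 6, 5, 26, 27, 9, 13, 19, 28, 3, 24, 10, 14]

sorted suffixes:
  #0 SA[0]=22  'aafceefcb'
  #1 SA[1]=20  'acaafceefcb'
  #2 SA[2]=23  'afceefcb'
  #3 SA[3]=30  'b'
  #4 SA[4]=16  'bccfacaafceefcb'
  #5 SA[5]=7  'bcefdbefebccfacaafceefcb'
  #6 SA[6]=0  'bddfceebcefdbefebccfacaafceefcb'
  #7 SA[7]=12  'befebccfacaafceefcb'
  #8 SA[8]=21  'caafceefcb'
  #9 SA[9]=29  'cb'
  #10 SA[10]=17  'ccfacaafceefcb'
  #11 SA[11]=4  'ceebcefdbefebccfacaafceefcb'
  #12 SA[12]=25  'ceefcb'
  #13 SA[13]=8  'cefdbefebccfacaafceefcb'
  #14 SA[14]=18  'cfacaafceefcb'
  #15 SA[15]=11  'dbefebccfacaafceefcb'
  #16 SA[16]=1  'ddfceebcefdbefebccfacaafceefcb'
  #17 SA[17]=2  'dfceebcefdbefebccfacaafceefcb'
  #18 SA[18]=15  'ebccfacaafceefcb'
  #19 SA[19]=6  'ebcefdbefebccfacaafceefcb'
  #20 SA[20]=5  'eebcefdbefebccfacaafceefcb'
  #21 SA[21]=26  'eefcb'
  #22 SA[22]=27  'efcb'
  #23 SA[23]=9  'efdbefebccfacaafceefcb'
  #24 SA[24]=13  'efebccfacaafceefcb'
  #25 SA[25]=19  'facaafceefcb'
  #26 SA[26]=28  'fcb'
  #27 SA[27]=3  'fceebcefdbefebccfacaafceefcb'
  #28 SA[28]=24  'fceefcb'
  #29 SA[29]=10  'fdbefebccfacaafceefcb'
  #30 SA[30]=14  'febccfacaafceefcb'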